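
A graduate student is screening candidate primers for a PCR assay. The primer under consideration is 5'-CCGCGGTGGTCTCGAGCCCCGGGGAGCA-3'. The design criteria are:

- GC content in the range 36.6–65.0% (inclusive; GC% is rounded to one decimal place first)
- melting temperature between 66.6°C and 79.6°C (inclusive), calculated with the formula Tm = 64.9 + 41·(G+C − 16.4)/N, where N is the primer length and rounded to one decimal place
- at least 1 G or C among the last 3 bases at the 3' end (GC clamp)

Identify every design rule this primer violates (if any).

Base counts: A=3, T=3, G=12, C=10 (length 28).
GC content: GC 22/28 = 78.6%, outside 36.6–65.0% ✗
Tm: Tm = 64.9 + 41·(22 − 16.4)/28 = 73.1°C ✓
GC clamp: 3' end GCA has 2 G/C ✓

Fails: GC content.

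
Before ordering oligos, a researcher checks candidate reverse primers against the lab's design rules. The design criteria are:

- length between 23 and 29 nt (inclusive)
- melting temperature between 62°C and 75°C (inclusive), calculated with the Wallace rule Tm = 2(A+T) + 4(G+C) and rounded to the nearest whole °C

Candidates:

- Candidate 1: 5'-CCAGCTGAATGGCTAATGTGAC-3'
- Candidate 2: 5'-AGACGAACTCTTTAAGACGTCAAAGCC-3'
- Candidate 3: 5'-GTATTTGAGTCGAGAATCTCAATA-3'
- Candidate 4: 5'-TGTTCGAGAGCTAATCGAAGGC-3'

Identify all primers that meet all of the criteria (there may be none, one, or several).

Candidate 1 (22 nt, A=6 T=5 G=6 C=5): length 22, outside 23–29 ✗; Tm = 2·11 + 4·11 = 66°C ✓ — fails.
Candidate 2 (27 nt, A=10 T=5 G=5 C=7): length 27 ✓; Tm = 2·15 + 4·12 = 78°C, outside 62–75°C ✗ — fails.
Candidate 3 (24 nt, A=8 T=8 G=5 C=3): length 24 ✓; Tm = 2·16 + 4·8 = 64°C ✓ — passes.
Candidate 4 (22 nt, A=6 T=5 G=7 C=4): length 22, outside 23–29 ✗; Tm = 2·11 + 4·11 = 66°C ✓ — fails.

Candidate 3 only.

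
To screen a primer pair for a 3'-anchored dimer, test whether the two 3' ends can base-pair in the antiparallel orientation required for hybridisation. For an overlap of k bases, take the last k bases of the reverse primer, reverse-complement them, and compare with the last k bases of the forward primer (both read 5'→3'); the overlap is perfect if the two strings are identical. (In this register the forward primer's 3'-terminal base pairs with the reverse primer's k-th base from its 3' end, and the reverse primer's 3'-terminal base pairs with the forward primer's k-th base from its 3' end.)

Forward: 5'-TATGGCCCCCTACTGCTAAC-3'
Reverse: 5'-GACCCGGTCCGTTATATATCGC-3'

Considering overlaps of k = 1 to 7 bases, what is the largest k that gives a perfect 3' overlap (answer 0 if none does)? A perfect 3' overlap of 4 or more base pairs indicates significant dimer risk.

Longest perfect overlap: 0 complementary base pairs; below the dimer-risk threshold (threshold 4).

Last 7 bases (5'→3') — forward …TGCTAAC, reverse …ATATCGC.
Reverse complement of the reverse primer's last 7 bases: GCGATAT; its first k bases are the reverse complement of the reverse primer's last k bases, so a perfect k-base overlap needs the forward primer's last k bases to equal them.
Comparing (forward last k vs required): k=1: C vs G ✗; k=2: AC vs GC ✗; k=3: AAC vs GCG ✗; k=4: TAAC vs GCGA ✗; k=5: CTAAC vs GCGAT ✗; k=6: GCTAAC vs GCGATA ✗; k=7: TGCTAAC vs GCGATAT ✗.
No overlap length from 1 to 7 is perfect, so the longest perfect 3' overlap is 0.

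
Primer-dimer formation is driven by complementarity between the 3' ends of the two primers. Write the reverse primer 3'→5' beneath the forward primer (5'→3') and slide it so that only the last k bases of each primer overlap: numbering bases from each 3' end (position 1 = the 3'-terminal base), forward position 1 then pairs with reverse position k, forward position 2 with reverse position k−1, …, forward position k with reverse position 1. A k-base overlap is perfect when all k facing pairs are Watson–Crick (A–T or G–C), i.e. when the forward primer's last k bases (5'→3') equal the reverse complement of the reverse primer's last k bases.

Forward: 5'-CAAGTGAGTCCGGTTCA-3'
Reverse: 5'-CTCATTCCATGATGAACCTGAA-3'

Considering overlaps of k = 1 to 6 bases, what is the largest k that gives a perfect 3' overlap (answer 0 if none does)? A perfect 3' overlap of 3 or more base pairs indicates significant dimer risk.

Last 6 bases (5'→3') — forward …GGTTCA, reverse …CCTGAA.
Reverse complement of the reverse primer's last 6 bases: TTCAGG; its first k bases are the reverse complement of the reverse primer's last k bases, so a perfect k-base overlap needs the forward primer's last k bases to equal them.
Comparing (forward last k vs required): k=1: A vs T ✗; k=2: CA vs TT ✗; k=3: TCA vs TTC ✗; k=4: TTCA vs TTCA ✓; k=5: GTTCA vs TTCAG ✗; k=6: GGTTCA vs TTCAGG ✗.
Only k = 4 is perfect, so the longest perfect 3' overlap is 4.

Longest perfect overlap: 4 complementary base pairs; significant dimer risk (threshold 3).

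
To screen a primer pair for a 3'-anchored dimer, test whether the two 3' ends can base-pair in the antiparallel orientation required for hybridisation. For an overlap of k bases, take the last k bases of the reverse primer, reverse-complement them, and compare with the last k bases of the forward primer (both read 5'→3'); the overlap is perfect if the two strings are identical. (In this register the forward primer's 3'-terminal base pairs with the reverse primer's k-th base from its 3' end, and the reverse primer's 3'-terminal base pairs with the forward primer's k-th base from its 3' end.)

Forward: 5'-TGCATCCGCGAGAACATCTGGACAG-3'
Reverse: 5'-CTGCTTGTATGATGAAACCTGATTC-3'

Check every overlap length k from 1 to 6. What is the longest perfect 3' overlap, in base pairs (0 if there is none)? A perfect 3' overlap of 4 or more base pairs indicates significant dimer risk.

Longest perfect overlap: 1 complementary base pair; below the dimer-risk threshold (threshold 4).

Last 6 bases (5'→3') — forward …GGACAG, reverse …TGATTC.
Reverse complement of the reverse primer's last 6 bases: GAATCA; its first k bases are the reverse complement of the reverse primer's last k bases, so a perfect k-base overlap needs the forward primer's last k bases to equal them.
Comparing (forward last k vs required): k=1: G vs G ✓; k=2: AG vs GA ✗; k=3: CAG vs GAA ✗; k=4: ACAG vs GAAT ✗; k=5: GACAG vs GAATC ✗; k=6: GGACAG vs GAATCA ✗.
Only k = 1 is perfect, so the longest perfect 3' overlap is 1.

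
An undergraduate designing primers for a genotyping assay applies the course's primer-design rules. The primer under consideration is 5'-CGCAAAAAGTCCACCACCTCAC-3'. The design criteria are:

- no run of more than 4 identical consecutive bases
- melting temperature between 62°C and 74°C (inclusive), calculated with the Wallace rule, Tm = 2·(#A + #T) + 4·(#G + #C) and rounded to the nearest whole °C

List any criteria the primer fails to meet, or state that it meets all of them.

Base counts: A=8, T=2, G=2, C=10 (length 22).
homopolymer run: longest run = 5, exceeds 4 ✗
Tm: Tm = 2·10 + 4·12 = 68°C ✓

Fails: homopolymer run.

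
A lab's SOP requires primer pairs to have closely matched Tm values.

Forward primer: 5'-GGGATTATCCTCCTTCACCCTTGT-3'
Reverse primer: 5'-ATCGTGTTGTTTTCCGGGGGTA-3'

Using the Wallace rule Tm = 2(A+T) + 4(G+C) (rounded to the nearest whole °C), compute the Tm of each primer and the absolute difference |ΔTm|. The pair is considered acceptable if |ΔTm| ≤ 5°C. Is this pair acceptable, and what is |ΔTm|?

|ΔTm| = 6°C; the pair is not acceptable.

Forward: A=3 T=9 G=4 C=8 → Tm = 2·12 + 4·12 = 72°C.
Reverse: A=2 T=9 G=8 C=3 → Tm = 2·11 + 4·11 = 66°C.
|ΔTm| = |72 − 66| = 6°C, > 5°C.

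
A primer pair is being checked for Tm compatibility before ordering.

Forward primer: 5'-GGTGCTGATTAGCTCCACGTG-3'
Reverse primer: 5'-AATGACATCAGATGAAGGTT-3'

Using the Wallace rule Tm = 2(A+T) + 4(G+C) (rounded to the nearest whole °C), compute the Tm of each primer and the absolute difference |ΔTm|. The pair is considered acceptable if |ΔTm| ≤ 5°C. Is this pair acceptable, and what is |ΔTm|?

Forward: A=3 T=6 G=7 C=5 → Tm = 2·9 + 4·12 = 66°C.
Reverse: A=8 T=5 G=5 C=2 → Tm = 2·13 + 4·7 = 54°C.
|ΔTm| = |66 − 54| = 12°C, > 5°C.

|ΔTm| = 12°C; the pair is not acceptable.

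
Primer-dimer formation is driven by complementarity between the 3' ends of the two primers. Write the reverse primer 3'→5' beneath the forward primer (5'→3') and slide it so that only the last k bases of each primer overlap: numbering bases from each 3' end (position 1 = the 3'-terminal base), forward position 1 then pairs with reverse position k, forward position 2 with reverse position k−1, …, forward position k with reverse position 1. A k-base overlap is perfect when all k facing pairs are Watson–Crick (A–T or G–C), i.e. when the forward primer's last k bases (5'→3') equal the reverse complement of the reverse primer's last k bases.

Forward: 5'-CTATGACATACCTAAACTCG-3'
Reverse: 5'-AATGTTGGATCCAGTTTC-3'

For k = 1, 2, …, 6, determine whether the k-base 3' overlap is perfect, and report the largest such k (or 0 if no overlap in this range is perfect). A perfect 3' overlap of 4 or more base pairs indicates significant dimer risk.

Longest perfect overlap: 1 complementary base pair; below the dimer-risk threshold (threshold 4).

Last 6 bases (5'→3') — forward …AACTCG, reverse …AGTTTC.
Reverse complement of the reverse primer's last 6 bases: GAAACT; its first k bases are the reverse complement of the reverse primer's last k bases, so a perfect k-base overlap needs the forward primer's last k bases to equal them.
Comparing (forward last k vs required): k=1: G vs G ✓; k=2: CG vs GA ✗; k=3: TCG vs GAA ✗; k=4: CTCG vs GAAA ✗; k=5: ACTCG vs GAAAC ✗; k=6: AACTCG vs GAAACT ✗.
Only k = 1 is perfect, so the longest perfect 3' overlap is 1.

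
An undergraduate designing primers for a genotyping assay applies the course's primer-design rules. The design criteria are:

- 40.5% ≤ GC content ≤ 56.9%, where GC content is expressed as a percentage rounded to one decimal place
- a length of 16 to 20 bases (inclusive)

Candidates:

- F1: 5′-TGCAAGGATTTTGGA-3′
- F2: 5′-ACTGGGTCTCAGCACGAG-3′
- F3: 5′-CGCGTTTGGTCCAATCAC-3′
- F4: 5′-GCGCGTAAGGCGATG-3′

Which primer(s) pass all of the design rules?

F3 only.

F1 (15 nt, A=4 T=5 G=5 C=1): GC 6/15 = 40.0%, outside 40.5–56.9% ✗; length 15, outside 16–20 ✗ — fails.
F2 (18 nt, A=4 T=3 G=6 C=5): GC 11/18 = 61.1%, outside 40.5–56.9% ✗; length 18 ✓ — fails.
F3 (18 nt, A=3 T=5 G=4 C=6): GC 10/18 = 55.6% ✓; length 18 ✓ — passes.
F4 (15 nt, A=3 T=2 G=7 C=3): GC 10/15 = 66.7%, outside 40.5–56.9% ✗; length 15, outside 16–20 ✗ — fails.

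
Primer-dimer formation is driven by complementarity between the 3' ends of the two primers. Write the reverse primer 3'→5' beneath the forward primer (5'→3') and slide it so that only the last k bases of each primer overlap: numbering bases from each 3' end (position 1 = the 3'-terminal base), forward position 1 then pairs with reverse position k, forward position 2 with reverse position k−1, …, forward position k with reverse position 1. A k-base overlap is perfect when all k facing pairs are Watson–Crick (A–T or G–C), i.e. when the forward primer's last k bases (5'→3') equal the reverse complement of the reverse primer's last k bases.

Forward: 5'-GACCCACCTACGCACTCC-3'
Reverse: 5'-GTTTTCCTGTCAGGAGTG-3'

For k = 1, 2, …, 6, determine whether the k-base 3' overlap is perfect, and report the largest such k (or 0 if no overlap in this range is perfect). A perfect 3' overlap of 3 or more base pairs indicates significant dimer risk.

Longest perfect overlap: 6 complementary base pairs; significant dimer risk (threshold 3).

Last 6 bases (5'→3') — forward …CACTCC, reverse …GGAGTG.
Reverse complement of the reverse primer's last 6 bases: CACTCC; its first k bases are the reverse complement of the reverse primer's last k bases, so a perfect k-base overlap needs the forward primer's last k bases to equal them.
Comparing (forward last k vs required): k=1: C vs C ✓; k=2: CC vs CA ✗; k=3: TCC vs CAC ✗; k=4: CTCC vs CACT ✗; k=5: ACTCC vs CACTC ✗; k=6: CACTCC vs CACTCC ✓.
Perfect overlaps at k = 1, 6; the largest is 6.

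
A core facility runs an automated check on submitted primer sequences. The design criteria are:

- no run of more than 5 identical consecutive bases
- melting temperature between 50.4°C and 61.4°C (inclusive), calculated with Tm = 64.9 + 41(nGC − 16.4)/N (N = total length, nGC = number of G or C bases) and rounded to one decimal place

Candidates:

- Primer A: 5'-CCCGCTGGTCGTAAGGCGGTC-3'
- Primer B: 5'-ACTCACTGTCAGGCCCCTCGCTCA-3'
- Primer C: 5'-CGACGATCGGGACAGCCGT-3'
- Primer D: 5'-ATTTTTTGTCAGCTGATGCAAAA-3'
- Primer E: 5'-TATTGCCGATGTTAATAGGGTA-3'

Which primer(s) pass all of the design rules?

Primer C only.

Primer A (21 nt, A=2 T=4 G=8 C=7): longest run = 3 ✓; Tm = 64.9 + 41·(15 − 16.4)/21 = 62.2°C, outside 50.4–61.4°C ✗ — fails.
Primer B (24 nt, A=4 T=5 G=4 C=11): longest run = 4 ✓; Tm = 64.9 + 41·(15 − 16.4)/24 = 62.5°C, outside 50.4–61.4°C ✗ — fails.
Primer C (19 nt, A=4 T=2 G=7 C=6): longest run = 3 ✓; Tm = 64.9 + 41·(13 − 16.4)/19 = 57.6°C ✓ — passes.
Primer D (23 nt, A=7 T=9 G=4 C=3): longest run = 6, exceeds 5 ✗; Tm = 64.9 + 41·(7 − 16.4)/23 = 48.1°C, outside 50.4–61.4°C ✗ — fails.
Primer E (22 nt, A=6 T=8 G=6 C=2): longest run = 3 ✓; Tm = 64.9 + 41·(8 − 16.4)/22 = 49.2°C, outside 50.4–61.4°C ✗ — fails.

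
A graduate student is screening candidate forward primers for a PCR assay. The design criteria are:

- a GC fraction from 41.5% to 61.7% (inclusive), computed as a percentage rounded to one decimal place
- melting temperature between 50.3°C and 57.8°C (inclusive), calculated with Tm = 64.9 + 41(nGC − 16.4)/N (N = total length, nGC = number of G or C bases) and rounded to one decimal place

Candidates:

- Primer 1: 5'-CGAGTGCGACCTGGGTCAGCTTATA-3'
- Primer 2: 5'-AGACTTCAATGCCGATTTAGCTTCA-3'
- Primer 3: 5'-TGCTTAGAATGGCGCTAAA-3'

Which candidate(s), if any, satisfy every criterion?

None of the candidates satisfy all criteria.

Primer 1 (25 nt, A=5 T=6 G=8 C=6): GC 14/25 = 56.0% ✓; Tm = 64.9 + 41·(14 − 16.4)/25 = 61.0°C, outside 50.3–57.8°C ✗ — fails.
Primer 2 (25 nt, A=7 T=8 G=4 C=6): GC 10/25 = 40.0%, outside 41.5–61.7% ✗; Tm = 64.9 + 41·(10 − 16.4)/25 = 54.4°C ✓ — fails.
Primer 3 (19 nt, A=6 T=5 G=5 C=3): GC 8/19 = 42.1% ✓; Tm = 64.9 + 41·(8 − 16.4)/19 = 46.8°C, outside 50.3–57.8°C ✗ — fails.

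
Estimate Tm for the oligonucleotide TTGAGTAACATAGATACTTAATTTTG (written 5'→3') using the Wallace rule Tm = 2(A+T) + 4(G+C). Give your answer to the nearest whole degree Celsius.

Base counts: A=9, T=11, G=4, C=2 (length 26).
Tm = 2·(9+11) + 4·(4+2) = 2·20 + 4·6 = 40 + 24 = 64°C.

64°C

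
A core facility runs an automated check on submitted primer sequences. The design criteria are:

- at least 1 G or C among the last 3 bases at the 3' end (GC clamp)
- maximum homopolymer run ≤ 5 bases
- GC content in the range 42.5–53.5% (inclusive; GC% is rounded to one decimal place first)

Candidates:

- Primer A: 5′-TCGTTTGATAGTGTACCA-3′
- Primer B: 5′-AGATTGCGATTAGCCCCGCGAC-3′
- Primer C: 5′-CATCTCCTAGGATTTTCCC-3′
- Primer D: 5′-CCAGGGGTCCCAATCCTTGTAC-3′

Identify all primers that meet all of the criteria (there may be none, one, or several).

Primer C only.

Primer A (18 nt, A=4 T=7 G=4 C=3): 3' end CCA has 2 G/C ✓; longest run = 3 ✓; GC 7/18 = 38.9%, outside 42.5–53.5% ✗ — fails.
Primer B (22 nt, A=5 T=4 G=6 C=7): 3' end GAC has 2 G/C ✓; longest run = 4 ✓; GC 13/22 = 59.1%, outside 42.5–53.5% ✗ — fails.
Primer C (19 nt, A=3 T=7 G=2 C=7): 3' end CCC has 3 G/C ✓; longest run = 4 ✓; GC 9/19 = 47.4% ✓ — passes.
Primer D (22 nt, A=4 T=5 G=5 C=8): 3' end TAC has 1 G/C ✓; longest run = 4 ✓; GC 13/22 = 59.1%, outside 42.5–53.5% ✗ — fails.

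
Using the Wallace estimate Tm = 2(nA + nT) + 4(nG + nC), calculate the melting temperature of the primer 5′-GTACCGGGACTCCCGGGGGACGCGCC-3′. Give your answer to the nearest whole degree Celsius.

Base counts: A=3, T=2, G=11, C=10 (length 26).
Tm = 2·(3+2) + 4·(11+10) = 2·5 + 4·21 = 10 + 84 = 94°C.

94°C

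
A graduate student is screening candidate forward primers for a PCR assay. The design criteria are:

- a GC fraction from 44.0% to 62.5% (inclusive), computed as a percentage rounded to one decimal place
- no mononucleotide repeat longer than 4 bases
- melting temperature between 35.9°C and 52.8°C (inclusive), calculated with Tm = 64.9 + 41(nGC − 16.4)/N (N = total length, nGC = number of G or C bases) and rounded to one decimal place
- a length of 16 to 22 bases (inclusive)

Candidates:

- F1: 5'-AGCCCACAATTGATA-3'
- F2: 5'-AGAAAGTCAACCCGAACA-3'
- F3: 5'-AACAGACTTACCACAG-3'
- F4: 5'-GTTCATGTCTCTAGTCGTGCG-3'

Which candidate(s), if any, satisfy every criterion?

F2 only.

F1 (15 nt, A=6 T=3 G=2 C=4): GC 6/15 = 40.0%, outside 44.0–62.5% ✗; longest run = 3 ✓; Tm = 64.9 + 41·(6 − 16.4)/15 = 36.5°C ✓; length 15, outside 16–22 ✗ — fails.
F2 (18 nt, A=9 T=1 G=3 C=5): GC 8/18 = 44.4% ✓; longest run = 3 ✓; Tm = 64.9 + 41·(8 − 16.4)/18 = 45.8°C ✓; length 18 ✓ — passes.
F3 (16 nt, A=7 T=2 G=2 C=5): GC 7/16 = 43.8%, outside 44.0–62.5% ✗; longest run = 2 ✓; Tm = 64.9 + 41·(7 − 16.4)/16 = 40.8°C ✓; length 16 ✓ — fails.
F4 (21 nt, A=2 T=8 G=6 C=5): GC 11/21 = 52.4% ✓; longest run = 2 ✓; Tm = 64.9 + 41·(11 − 16.4)/21 = 54.4°C, outside 35.9–52.8°C ✗; length 21 ✓ — fails.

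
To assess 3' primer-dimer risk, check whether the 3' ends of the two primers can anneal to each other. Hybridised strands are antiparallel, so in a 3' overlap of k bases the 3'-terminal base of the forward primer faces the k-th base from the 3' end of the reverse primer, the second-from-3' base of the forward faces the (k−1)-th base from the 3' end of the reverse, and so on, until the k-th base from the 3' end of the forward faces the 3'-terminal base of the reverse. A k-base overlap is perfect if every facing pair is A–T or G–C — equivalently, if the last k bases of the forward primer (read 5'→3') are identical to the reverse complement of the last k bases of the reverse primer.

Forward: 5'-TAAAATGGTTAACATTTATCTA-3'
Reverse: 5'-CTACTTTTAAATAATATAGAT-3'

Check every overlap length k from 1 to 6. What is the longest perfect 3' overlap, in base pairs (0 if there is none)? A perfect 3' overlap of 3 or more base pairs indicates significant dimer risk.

Longest perfect overlap: 5 complementary base pairs; significant dimer risk (threshold 3).

Last 6 bases (5'→3') — forward …TATCTA, reverse …ATAGAT.
Reverse complement of the reverse primer's last 6 bases: ATCTAT; its first k bases are the reverse complement of the reverse primer's last k bases, so a perfect k-base overlap needs the forward primer's last k bases to equal them.
Comparing (forward last k vs required): k=1: A vs A ✓; k=2: TA vs AT ✗; k=3: CTA vs ATC ✗; k=4: TCTA vs ATCT ✗; k=5: ATCTA vs ATCTA ✓; k=6: TATCTA vs ATCTAT ✗.
Perfect overlaps at k = 1, 5; the largest is 5.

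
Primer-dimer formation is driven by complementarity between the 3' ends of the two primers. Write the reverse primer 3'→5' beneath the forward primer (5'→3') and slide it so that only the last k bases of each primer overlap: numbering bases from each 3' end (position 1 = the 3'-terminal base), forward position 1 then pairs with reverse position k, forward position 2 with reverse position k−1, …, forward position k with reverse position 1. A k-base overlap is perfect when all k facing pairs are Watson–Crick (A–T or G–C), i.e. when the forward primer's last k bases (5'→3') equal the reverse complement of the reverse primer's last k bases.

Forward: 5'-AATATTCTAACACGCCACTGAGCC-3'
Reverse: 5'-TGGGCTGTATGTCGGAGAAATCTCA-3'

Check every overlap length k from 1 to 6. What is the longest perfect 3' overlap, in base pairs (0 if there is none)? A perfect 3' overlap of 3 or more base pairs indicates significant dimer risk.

Longest perfect overlap: 0 complementary base pairs; below the dimer-risk threshold (threshold 3).

Last 6 bases (5'→3') — forward …TGAGCC, reverse …ATCTCA.
Reverse complement of the reverse primer's last 6 bases: TGAGAT; its first k bases are the reverse complement of the reverse primer's last k bases, so a perfect k-base overlap needs the forward primer's last k bases to equal them.
Comparing (forward last k vs required): k=1: C vs T ✗; k=2: CC vs TG ✗; k=3: GCC vs TGA ✗; k=4: AGCC vs TGAG ✗; k=5: GAGCC vs TGAGA ✗; k=6: TGAGCC vs TGAGAT ✗.
No overlap length from 1 to 6 is perfect, so the longest perfect 3' overlap is 0.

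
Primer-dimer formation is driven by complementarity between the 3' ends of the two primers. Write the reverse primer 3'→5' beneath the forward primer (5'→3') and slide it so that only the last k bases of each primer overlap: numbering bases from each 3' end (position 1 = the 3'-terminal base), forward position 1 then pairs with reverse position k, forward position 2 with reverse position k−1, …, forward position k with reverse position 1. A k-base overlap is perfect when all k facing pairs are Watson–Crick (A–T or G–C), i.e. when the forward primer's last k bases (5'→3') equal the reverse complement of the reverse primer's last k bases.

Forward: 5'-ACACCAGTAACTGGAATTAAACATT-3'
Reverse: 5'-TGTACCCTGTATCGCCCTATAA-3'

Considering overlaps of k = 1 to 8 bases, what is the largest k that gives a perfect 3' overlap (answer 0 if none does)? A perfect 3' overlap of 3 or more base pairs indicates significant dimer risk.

Last 8 bases (5'→3') — forward …TAAACATT, reverse …CCCTATAA.
Reverse complement of the reverse primer's last 8 bases: TTATAGGG; its first k bases are the reverse complement of the reverse primer's last k bases, so a perfect k-base overlap needs the forward primer's last k bases to equal them.
Comparing (forward last k vs required): k=1: T vs T ✓; k=2: TT vs TT ✓; k=3: ATT vs TTA ✗; k=4: CATT vs TTAT ✗; k=5: ACATT vs TTATA ✗; k=6: AACATT vs TTATAG ✗; k=7: AAACATT vs TTATAGG ✗; k=8: TAAACATT vs TTATAGGG ✗.
Perfect overlaps at k = 1, 2; the largest is 2.

Longest perfect overlap: 2 complementary base pairs; below the dimer-risk threshold (threshold 3).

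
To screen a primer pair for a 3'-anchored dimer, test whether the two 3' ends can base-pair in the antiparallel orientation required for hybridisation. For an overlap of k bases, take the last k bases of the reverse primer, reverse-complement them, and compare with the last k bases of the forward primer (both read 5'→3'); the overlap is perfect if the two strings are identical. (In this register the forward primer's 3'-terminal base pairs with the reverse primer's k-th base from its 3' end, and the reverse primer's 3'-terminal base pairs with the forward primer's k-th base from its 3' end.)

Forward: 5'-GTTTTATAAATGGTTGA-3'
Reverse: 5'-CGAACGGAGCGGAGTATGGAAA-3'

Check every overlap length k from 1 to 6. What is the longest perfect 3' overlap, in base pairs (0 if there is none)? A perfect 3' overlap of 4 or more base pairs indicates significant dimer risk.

Longest perfect overlap: 0 complementary base pairs; below the dimer-risk threshold (threshold 4).

Last 6 bases (5'→3') — forward …GGTTGA, reverse …TGGAAA.
Reverse complement of the reverse primer's last 6 bases: TTTCCA; its first k bases are the reverse complement of the reverse primer's last k bases, so a perfect k-base overlap needs the forward primer's last k bases to equal them.
Comparing (forward last k vs required): k=1: A vs T ✗; k=2: GA vs TT ✗; k=3: TGA vs TTT ✗; k=4: TTGA vs TTTC ✗; k=5: GTTGA vs TTTCC ✗; k=6: GGTTGA vs TTTCCA ✗.
No overlap length from 1 to 6 is perfect, so the longest perfect 3' overlap is 0.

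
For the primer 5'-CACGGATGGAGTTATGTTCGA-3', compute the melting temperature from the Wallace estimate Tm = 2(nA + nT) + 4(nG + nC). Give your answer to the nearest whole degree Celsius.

62°C

Base counts: A=5, T=6, G=7, C=3 (length 21).
Tm = 2·(5+6) + 4·(7+3) = 2·11 + 4·10 = 22 + 40 = 62°C.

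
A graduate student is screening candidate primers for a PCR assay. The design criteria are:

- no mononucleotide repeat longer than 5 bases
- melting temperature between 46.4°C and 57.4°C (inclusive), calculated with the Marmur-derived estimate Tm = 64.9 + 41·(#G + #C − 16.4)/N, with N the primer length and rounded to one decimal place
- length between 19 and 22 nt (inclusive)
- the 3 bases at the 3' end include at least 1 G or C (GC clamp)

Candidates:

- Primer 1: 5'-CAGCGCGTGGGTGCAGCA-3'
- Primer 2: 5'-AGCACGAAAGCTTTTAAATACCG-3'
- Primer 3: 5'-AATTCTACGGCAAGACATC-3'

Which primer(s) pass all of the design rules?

Primer 1 (18 nt, A=3 T=2 G=8 C=5): longest run = 3 ✓; Tm = 64.9 + 41·(13 − 16.4)/18 = 57.2°C ✓; length 18, outside 19–22 ✗; 3' end GCA has 2 G/C ✓ — fails.
Primer 2 (23 nt, A=9 T=5 G=4 C=5): longest run = 4 ✓; Tm = 64.9 + 41·(9 − 16.4)/23 = 51.7°C ✓; length 23, outside 19–22 ✗; 3' end CCG has 3 G/C ✓ — fails.
Primer 3 (19 nt, A=7 T=4 G=3 C=5): longest run = 2 ✓; Tm = 64.9 + 41·(8 − 16.4)/19 = 46.8°C ✓; length 19 ✓; 3' end ATC has 1 G/C ✓ — passes.

Primer 3 only.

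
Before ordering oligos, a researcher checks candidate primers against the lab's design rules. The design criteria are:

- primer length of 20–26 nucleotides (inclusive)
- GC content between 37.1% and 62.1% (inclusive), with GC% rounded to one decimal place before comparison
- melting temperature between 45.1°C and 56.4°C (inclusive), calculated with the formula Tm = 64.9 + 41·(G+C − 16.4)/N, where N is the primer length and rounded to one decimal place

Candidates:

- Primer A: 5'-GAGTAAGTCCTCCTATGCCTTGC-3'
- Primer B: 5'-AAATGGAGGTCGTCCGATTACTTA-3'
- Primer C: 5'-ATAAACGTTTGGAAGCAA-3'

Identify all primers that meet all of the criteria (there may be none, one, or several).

Primer A (23 nt, A=4 T=7 G=5 C=7): length 23 ✓; GC 12/23 = 52.2% ✓; Tm = 64.9 + 41·(12 − 16.4)/23 = 57.1°C, outside 45.1–56.4°C ✗ — fails.
Primer B (24 nt, A=7 T=7 G=6 C=4): length 24 ✓; GC 10/24 = 41.7% ✓; Tm = 64.9 + 41·(10 − 16.4)/24 = 54.0°C ✓ — passes.
Primer C (18 nt, A=8 T=4 G=4 C=2): length 18, outside 20–26 ✗; GC 6/18 = 33.3%, outside 37.1–62.1% ✗; Tm = 64.9 + 41·(6 − 16.4)/18 = 41.2°C, outside 45.1–56.4°C ✗ — fails.

Primer B only.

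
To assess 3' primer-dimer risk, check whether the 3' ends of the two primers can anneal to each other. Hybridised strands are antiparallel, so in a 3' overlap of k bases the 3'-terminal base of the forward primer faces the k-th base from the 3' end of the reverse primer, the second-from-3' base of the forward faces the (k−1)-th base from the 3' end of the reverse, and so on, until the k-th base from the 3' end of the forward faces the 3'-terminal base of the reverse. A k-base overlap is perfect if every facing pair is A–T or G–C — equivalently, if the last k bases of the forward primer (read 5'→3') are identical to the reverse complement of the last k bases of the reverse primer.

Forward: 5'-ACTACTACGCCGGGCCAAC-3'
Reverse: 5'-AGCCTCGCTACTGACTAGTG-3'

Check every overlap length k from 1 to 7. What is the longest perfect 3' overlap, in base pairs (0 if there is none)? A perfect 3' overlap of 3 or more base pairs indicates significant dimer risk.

Longest perfect overlap: 1 complementary base pair; below the dimer-risk threshold (threshold 3).

Last 7 bases (5'→3') — forward …GGCCAAC, reverse …ACTAGTG.
Reverse complement of the reverse primer's last 7 bases: CACTAGT; its first k bases are the reverse complement of the reverse primer's last k bases, so a perfect k-base overlap needs the forward primer's last k bases to equal them.
Comparing (forward last k vs required): k=1: C vs C ✓; k=2: AC vs CA ✗; k=3: AAC vs CAC ✗; k=4: CAAC vs CACT ✗; k=5: CCAAC vs CACTA ✗; k=6: GCCAAC vs CACTAG ✗; k=7: GGCCAAC vs CACTAGT ✗.
Only k = 1 is perfect, so the longest perfect 3' overlap is 1.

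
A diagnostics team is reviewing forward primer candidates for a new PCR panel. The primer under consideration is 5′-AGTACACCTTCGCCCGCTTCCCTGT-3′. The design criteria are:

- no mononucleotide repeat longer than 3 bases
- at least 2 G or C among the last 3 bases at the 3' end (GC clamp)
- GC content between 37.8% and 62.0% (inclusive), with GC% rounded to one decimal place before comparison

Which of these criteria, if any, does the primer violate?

Base counts: A=3, T=7, G=4, C=11 (length 25).
homopolymer run: longest run = 3 ✓
GC clamp: 3' end TGT has 1 G/C, need ≥2 ✗
GC content: GC 15/25 = 60.0% ✓

Fails: GC clamp.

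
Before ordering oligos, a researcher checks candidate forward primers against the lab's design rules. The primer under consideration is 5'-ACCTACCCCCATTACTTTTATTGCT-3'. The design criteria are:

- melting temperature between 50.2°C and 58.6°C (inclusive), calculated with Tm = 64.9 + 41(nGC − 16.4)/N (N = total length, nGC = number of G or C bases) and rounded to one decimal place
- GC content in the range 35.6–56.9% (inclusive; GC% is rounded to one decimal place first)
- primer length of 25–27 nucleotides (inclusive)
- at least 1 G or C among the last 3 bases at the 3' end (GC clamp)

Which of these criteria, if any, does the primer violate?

Base counts: A=5, T=10, G=1, C=9 (length 25).
Tm: Tm = 64.9 + 41·(10 − 16.4)/25 = 54.4°C ✓
GC content: GC 10/25 = 40.0% ✓
length: length 25 ✓
GC clamp: 3' end GCT has 2 G/C ✓

Meets all criteria.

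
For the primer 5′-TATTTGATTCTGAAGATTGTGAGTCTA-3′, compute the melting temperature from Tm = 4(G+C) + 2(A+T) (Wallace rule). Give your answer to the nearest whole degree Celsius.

Base counts: A=7, T=12, G=6, C=2 (length 27).
Tm = 2·(7+12) + 4·(6+2) = 2·19 + 4·8 = 38 + 32 = 70°C.

70°C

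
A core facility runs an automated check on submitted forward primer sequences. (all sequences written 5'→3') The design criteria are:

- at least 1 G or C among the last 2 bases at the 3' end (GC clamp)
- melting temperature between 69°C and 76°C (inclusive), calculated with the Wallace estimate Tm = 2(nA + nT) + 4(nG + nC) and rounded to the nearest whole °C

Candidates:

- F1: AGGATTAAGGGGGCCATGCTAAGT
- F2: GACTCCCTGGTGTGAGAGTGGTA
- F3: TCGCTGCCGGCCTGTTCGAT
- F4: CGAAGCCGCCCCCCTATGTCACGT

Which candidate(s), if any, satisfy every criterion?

F1 (24 nt, A=7 T=5 G=9 C=3): 3' end GT has 1 G/C ✓; Tm = 2·12 + 4·12 = 72°C ✓ — passes.
F2 (23 nt, A=4 T=6 G=9 C=4): 3' end TA has 0 G/C, need ≥1 ✗; Tm = 2·10 + 4·13 = 72°C ✓ — fails.
F3 (20 nt, A=1 T=6 G=6 C=7): 3' end AT has 0 G/C, need ≥1 ✗; Tm = 2·7 + 4·13 = 66°C, outside 69–76°C ✗ — fails.
F4 (24 nt, A=4 T=4 G=5 C=11): 3' end GT has 1 G/C ✓; Tm = 2·8 + 4·16 = 80°C, outside 69–76°C ✗ — fails.

F1 only.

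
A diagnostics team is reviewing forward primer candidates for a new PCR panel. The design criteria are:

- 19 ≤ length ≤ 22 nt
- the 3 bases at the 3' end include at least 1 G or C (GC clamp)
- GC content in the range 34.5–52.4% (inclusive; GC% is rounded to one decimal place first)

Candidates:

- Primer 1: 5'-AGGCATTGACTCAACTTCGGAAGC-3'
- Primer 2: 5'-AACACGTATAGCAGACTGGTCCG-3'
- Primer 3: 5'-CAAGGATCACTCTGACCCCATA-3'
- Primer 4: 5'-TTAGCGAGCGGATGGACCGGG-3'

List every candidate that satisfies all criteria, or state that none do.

None of the candidates satisfy all criteria.

Primer 1 (24 nt, A=7 T=5 G=6 C=6): length 24, outside 19–22 ✗; 3' end AGC has 2 G/C ✓; GC 12/24 = 50.0% ✓ — fails.
Primer 2 (23 nt, A=7 T=4 G=6 C=6): length 23, outside 19–22 ✗; 3' end CCG has 3 G/C ✓; GC 12/23 = 52.2% ✓ — fails.
Primer 3 (22 nt, A=7 T=4 G=3 C=8): length 22 ✓; 3' end ATA has 0 G/C, need ≥1 ✗; GC 11/22 = 50.0% ✓ — fails.
Primer 4 (21 nt, A=4 T=3 G=10 C=4): length 21 ✓; 3' end GGG has 3 G/C ✓; GC 14/21 = 66.7%, outside 34.5–52.4% ✗ — fails.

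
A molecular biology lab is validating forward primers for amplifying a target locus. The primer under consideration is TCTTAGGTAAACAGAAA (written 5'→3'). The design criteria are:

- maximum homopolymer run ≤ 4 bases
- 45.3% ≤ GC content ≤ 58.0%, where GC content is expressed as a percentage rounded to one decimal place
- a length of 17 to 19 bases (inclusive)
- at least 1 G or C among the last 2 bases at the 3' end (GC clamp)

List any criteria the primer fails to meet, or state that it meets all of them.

Fails: GC content, GC clamp.

Base counts: A=8, T=4, G=3, C=2 (length 17).
homopolymer run: longest run = 3 ✓
GC content: GC 5/17 = 29.4%, outside 45.3–58.0% ✗
length: length 17 ✓
GC clamp: 3' end AA has 0 G/C, need ≥1 ✗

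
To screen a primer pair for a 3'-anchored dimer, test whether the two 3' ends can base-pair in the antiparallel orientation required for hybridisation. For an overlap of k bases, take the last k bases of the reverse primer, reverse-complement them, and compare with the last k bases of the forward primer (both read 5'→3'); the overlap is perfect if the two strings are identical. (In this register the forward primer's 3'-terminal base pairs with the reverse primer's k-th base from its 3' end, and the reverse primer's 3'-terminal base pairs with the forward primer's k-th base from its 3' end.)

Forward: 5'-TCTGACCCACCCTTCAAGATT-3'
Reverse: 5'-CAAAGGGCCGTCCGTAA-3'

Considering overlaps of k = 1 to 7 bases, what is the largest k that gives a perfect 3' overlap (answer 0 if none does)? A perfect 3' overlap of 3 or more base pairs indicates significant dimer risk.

Longest perfect overlap: 2 complementary base pairs; below the dimer-risk threshold (threshold 3).

Last 7 bases (5'→3') — forward …CAAGATT, reverse …TCCGTAA.
Reverse complement of the reverse primer's last 7 bases: TTACGGA; its first k bases are the reverse complement of the reverse primer's last k bases, so a perfect k-base overlap needs the forward primer's last k bases to equal them.
Comparing (forward last k vs required): k=1: T vs T ✓; k=2: TT vs TT ✓; k=3: ATT vs TTA ✗; k=4: GATT vs TTAC ✗; k=5: AGATT vs TTACG ✗; k=6: AAGATT vs TTACGG ✗; k=7: CAAGATT vs TTACGGA ✗.
Perfect overlaps at k = 1, 2; the largest is 2.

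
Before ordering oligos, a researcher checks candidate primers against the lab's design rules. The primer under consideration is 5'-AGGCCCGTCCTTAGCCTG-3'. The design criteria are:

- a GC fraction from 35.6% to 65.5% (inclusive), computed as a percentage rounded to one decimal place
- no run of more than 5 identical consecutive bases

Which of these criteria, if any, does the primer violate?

Fails: GC content.

Base counts: A=2, T=4, G=5, C=7 (length 18).
GC content: GC 12/18 = 66.7%, outside 35.6–65.5% ✗
homopolymer run: longest run = 3 ✓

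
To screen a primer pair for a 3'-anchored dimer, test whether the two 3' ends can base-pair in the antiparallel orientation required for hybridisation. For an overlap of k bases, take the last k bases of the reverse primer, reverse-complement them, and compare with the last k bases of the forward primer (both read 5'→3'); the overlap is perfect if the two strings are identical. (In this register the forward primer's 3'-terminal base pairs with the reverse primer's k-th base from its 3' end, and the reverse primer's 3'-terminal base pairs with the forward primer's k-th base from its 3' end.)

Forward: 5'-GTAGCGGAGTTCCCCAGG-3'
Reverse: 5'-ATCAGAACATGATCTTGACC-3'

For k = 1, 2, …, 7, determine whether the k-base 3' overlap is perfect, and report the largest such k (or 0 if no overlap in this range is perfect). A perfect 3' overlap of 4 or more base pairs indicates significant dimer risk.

Longest perfect overlap: 2 complementary base pairs; below the dimer-risk threshold (threshold 4).

Last 7 bases (5'→3') — forward …CCCCAGG, reverse …CTTGACC.
Reverse complement of the reverse primer's last 7 bases: GGTCAAG; its first k bases are the reverse complement of the reverse primer's last k bases, so a perfect k-base overlap needs the forward primer's last k bases to equal them.
Comparing (forward last k vs required): k=1: G vs G ✓; k=2: GG vs GG ✓; k=3: AGG vs GGT ✗; k=4: CAGG vs GGTC ✗; k=5: CCAGG vs GGTCA ✗; k=6: CCCAGG vs GGTCAA ✗; k=7: CCCCAGG vs GGTCAAG ✗.
Perfect overlaps at k = 1, 2; the largest is 2.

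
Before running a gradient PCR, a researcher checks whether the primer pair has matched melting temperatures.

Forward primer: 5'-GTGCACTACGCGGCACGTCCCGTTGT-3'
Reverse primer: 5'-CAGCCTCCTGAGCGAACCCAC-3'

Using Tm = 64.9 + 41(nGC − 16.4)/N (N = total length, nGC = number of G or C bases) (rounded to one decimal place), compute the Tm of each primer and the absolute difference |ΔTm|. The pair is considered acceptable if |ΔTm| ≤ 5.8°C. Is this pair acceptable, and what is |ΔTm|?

Forward: G+C = 17, N = 26 → Tm = 64.9 + 41·(17 − 16.4)/26 = 65.8°C.
Reverse: G+C = 14, N = 21 → Tm = 64.9 + 41·(14 − 16.4)/21 = 60.2°C.
|ΔTm| = |65.8 − 60.2| = 5.6°C, ≤ 5.8°C.

|ΔTm| = 5.6°C; the pair is acceptable.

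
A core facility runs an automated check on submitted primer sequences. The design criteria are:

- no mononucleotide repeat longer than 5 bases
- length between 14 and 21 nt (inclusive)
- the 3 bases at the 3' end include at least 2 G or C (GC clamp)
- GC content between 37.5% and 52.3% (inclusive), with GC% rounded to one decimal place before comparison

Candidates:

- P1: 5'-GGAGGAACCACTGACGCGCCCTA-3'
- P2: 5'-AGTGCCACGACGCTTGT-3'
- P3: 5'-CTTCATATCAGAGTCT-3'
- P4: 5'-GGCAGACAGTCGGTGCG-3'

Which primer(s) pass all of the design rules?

None of the candidates satisfy all criteria.

P1 (23 nt, A=6 T=2 G=7 C=8): longest run = 3 ✓; length 23, outside 14–21 ✗; 3' end CTA has 1 G/C, need ≥2 ✗; GC 15/23 = 65.2%, outside 37.5–52.3% ✗ — fails.
P2 (17 nt, A=3 T=4 G=5 C=5): longest run = 2 ✓; length 17 ✓; 3' end TGT has 1 G/C, need ≥2 ✗; GC 10/17 = 58.8%, outside 37.5–52.3% ✗ — fails.
P3 (16 nt, A=4 T=6 G=2 C=4): longest run = 2 ✓; length 16 ✓; 3' end TCT has 1 G/C, need ≥2 ✗; GC 6/16 = 37.5% ✓ — fails.
P4 (17 nt, A=3 T=2 G=8 C=4): longest run = 2 ✓; length 17 ✓; 3' end GCG has 3 G/C ✓; GC 12/17 = 70.6%, outside 37.5–52.3% ✗ — fails.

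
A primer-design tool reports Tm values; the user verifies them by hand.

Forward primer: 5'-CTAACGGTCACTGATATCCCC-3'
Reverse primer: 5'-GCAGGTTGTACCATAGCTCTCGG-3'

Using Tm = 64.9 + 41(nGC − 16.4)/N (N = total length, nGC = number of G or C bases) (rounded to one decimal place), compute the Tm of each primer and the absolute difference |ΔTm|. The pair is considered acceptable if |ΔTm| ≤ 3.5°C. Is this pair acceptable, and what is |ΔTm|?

Forward: G+C = 11, N = 21 → Tm = 64.9 + 41·(11 − 16.4)/21 = 54.4°C.
Reverse: G+C = 13, N = 23 → Tm = 64.9 + 41·(13 − 16.4)/23 = 58.8°C.
|ΔTm| = |54.4 − 58.8| = 4.4°C, > 3.5°C.

|ΔTm| = 4.4°C; the pair is not acceptable.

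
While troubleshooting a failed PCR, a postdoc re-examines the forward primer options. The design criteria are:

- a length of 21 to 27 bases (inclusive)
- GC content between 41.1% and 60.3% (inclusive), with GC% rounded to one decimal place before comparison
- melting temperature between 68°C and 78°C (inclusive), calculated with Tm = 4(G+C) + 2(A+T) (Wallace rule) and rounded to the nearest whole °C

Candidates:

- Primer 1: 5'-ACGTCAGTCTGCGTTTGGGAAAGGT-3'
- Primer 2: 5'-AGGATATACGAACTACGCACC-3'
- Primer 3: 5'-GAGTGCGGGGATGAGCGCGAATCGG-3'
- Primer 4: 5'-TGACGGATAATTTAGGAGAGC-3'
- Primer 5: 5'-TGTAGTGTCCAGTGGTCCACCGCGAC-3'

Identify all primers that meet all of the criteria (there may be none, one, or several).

Primer 1 only.

Primer 1 (25 nt, A=5 T=7 G=9 C=4): length 25 ✓; GC 13/25 = 52.0% ✓; Tm = 2·12 + 4·13 = 76°C ✓ — passes.
Primer 2 (21 nt, A=8 T=3 G=4 C=6): length 21 ✓; GC 10/21 = 47.6% ✓; Tm = 2·11 + 4·10 = 62°C, outside 68–78°C ✗ — fails.
Primer 3 (25 nt, A=5 T=3 G=13 C=4): length 25 ✓; GC 17/25 = 68.0%, outside 41.1–60.3% ✗; Tm = 2·8 + 4·17 = 84°C, outside 68–78°C ✗ — fails.
Primer 4 (21 nt, A=7 T=5 G=7 C=2): length 21 ✓; GC 9/21 = 42.9% ✓; Tm = 2·12 + 4·9 = 60°C, outside 68–78°C ✗ — fails.
Primer 5 (26 nt, A=4 T=6 G=8 C=8): length 26 ✓; GC 16/26 = 61.5%, outside 41.1–60.3% ✗; Tm = 2·10 + 4·16 = 84°C, outside 68–78°C ✗ — fails.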